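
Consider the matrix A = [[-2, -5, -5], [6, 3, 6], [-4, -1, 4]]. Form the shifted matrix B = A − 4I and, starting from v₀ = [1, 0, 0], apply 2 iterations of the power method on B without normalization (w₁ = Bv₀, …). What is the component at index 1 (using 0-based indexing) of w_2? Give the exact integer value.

B = A − 4I has rows (-6, -5, -5); (6, -1, 6); (-4, -1, 0)
w1 = Bv₀ = ((-6)·1 + (-5)·0 + (-5)·0; 6·1 + (-1)·0 + 6·0; (-4)·1 + (-1)·0 + 0·0) = (-6, 6, -4)
w2 = Bw1 = ((-6)·(-6) + (-5)·6 + (-5)·(-4); 6·(-6) + (-1)·6 + 6·(-4); (-4)·(-6) + (-1)·6 + 0·(-4)) = (26, -66, 18)
Requested component of w2: -66

-66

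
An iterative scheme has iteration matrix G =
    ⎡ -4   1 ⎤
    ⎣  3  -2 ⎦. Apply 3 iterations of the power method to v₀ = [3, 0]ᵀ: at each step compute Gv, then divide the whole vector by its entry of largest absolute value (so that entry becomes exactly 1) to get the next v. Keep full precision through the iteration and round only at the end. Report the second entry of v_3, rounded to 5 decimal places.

-0.98936

Gv0 = (-12.000000, 9.000000); divide by -12.000000 → v1 = (1.000000, -0.750000)
Gv1 = (-4.750000, 4.500000); divide by -4.750000 → v2 = (1.000000, -0.947368)
Gv2 = (-4.947368, 4.894737); divide by -4.947368 → v3 = (1.000000, -0.989362)
Requested entry of v3: 279/-282 = -0.98936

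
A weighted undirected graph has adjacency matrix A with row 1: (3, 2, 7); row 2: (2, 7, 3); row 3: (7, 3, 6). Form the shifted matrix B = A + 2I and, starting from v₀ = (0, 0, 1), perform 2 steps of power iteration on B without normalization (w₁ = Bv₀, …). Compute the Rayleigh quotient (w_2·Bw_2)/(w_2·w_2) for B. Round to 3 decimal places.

B = A + 2I has rows (5, 2, 7); (2, 9, 3); (7, 3, 8)
w1 = Bv₀ = (7, 3, 8)
w2 = Bw1 = (97, 65, 122)
Bw2 = (1469, 1145, 1850)
w2·Bw2 = 442618; w2·w2 = 28518; μ ≈ 442618/28518 = 15.521

μ ≈ 15.521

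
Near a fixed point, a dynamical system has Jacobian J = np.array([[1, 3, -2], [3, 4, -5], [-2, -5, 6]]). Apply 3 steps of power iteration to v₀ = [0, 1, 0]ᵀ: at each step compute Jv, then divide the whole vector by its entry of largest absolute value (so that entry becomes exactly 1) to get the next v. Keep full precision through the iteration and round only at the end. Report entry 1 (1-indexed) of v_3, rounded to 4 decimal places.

Jv0 = (3.00000, 4.00000, -5.00000); divide by -5.00000 → v1 = (-0.60000, -0.80000, 1.00000)
Jv1 = (-5.00000, -10.00000, 11.20000); divide by 11.20000 → v2 = (-0.44643, -0.89286, 1.00000)
Jv2 = (-5.12500, -9.91071, 11.35714); divide by 11.35714 → v3 = (-0.45126, -0.87264, 1.00000)
Requested entry of v3: 287/-636 = -0.4513

-0.4513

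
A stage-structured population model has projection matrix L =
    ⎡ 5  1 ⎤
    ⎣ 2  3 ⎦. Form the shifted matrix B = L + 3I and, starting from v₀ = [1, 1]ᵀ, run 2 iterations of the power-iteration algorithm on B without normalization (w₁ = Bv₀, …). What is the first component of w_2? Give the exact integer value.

B = L + 3I has rows (8, 1); (2, 6)
w1 = Bv₀ = (8·1 + 1·1; 2·1 + 6·1) = (9, 8)
w2 = Bw1 = (8·9 + 1·8; 2·9 + 6·8) = (80, 66)
Requested component of w2: 80

80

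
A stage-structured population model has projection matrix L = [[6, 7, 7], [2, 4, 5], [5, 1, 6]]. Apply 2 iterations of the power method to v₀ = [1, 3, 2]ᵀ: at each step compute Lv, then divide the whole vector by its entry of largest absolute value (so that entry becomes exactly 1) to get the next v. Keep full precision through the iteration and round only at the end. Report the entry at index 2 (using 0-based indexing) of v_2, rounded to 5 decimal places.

Lv0 = (41.000000, 24.000000, 20.000000); divide by 41.000000 → v1 = (1.000000, 0.585366, 0.487805)
Lv1 = (13.512195, 6.780488, 8.512195); divide by 13.512195 → v2 = (1.000000, 0.501805, 0.629964)
Requested entry of v2: 349/554 = 0.62996

0.62996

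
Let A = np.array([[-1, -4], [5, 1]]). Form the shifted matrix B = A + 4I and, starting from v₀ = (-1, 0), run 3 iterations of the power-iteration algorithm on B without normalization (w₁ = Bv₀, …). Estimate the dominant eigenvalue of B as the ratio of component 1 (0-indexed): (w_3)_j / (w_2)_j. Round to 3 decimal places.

3.625

B = A + 4I has rows (3, -4); (5, 5)
w1 = Bv₀ = (3·(-1) + (-4)·0; 5·(-1) + 5·0) = (-3, -5)
w2 = Bw1 = (3·(-3) + (-4)·(-5); 5·(-3) + 5·(-5)) = (11, -40)
w3 = Bw2 = (193, -145)
Ratio: -145/-40 = 3.625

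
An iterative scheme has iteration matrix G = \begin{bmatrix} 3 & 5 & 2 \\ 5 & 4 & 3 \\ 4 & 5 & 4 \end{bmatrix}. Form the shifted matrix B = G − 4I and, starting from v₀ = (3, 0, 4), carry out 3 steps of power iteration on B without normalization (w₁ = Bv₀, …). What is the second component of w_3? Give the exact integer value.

1235

B = G − 4I has rows (-1, 5, 2); (5, 0, 3); (4, 5, 0)
w1 = Bv₀ = ((-1)·3 + 5·0 + 2·4; 5·3 + 0·0 + 3·4; 4·3 + 5·0 + 0·4) = (5, 27, 12)
w2 = Bw1 = ((-1)·5 + 5·27 + 2·12; 5·5 + 0·27 + 3·12; 4·5 + 5·27 + 0·12) = (154, 61, 155)
w3 = Bw2 = (461, 1235, 921)
Requested component of w3: 1235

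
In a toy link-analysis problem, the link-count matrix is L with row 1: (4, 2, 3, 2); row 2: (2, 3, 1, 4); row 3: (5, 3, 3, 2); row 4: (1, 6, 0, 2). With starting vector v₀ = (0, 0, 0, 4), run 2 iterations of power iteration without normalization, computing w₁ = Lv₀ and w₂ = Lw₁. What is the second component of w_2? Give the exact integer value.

104

w1 = Lv₀ = (8, 16, 8, 8)
w2 = Lw1 = (104, 104, 128, 120)
The requested component of w2 is 104.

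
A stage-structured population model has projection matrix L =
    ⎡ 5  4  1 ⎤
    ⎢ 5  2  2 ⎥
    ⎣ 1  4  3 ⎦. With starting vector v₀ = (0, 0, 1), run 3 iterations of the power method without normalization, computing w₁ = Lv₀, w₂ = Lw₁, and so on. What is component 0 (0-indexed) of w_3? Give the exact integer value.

w1 = Lv₀ = (1, 2, 3)
w2 = Lw1 = (16, 15, 18)
w3 = Lw2 = (158, 146, 130)
The requested component of w3 is 158.

158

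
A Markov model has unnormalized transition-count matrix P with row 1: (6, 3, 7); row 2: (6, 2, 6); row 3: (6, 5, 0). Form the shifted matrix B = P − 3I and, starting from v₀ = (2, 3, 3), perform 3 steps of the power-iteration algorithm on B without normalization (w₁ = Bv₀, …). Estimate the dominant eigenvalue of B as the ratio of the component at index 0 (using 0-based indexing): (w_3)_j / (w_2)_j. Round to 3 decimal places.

μ ≈ 12.429

B = P − 3I has rows (3, 3, 7); (6, -1, 6); (6, 5, -3)
w1 = Bv₀ = (3·2 + 3·3 + 7·3; 6·2 + (-1)·3 + 6·3; 6·2 + 5·3 + (-3)·3) = (36, 27, 18)
w2 = Bw1 = (3·36 + 3·27 + 7·18; 6·36 + (-1)·27 + 6·18; 6·36 + 5·27 + (-3)·18) = (315, 297, 297)
w3 = Bw2 = (3915, 3375, 2484)
Ratio: 3915/315 = 12.429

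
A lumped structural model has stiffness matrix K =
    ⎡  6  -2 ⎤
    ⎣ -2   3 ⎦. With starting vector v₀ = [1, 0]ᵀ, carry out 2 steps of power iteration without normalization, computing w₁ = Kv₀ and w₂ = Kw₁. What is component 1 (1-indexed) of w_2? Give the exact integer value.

w1 = Kv₀ = (6, -2)
w2 = Kw1 = (40, -18)
The requested component of w2 is 40.

40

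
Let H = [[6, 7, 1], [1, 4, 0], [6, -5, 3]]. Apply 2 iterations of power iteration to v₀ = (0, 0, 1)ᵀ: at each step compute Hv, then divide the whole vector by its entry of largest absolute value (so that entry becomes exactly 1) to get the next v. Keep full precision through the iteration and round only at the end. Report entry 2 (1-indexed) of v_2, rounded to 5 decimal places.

0.06667

Hv0 = (1.000000, 0.000000, 3.000000); divide by 3.000000 → v1 = (0.333333, 0.000000, 1.000000)
Hv1 = (3.000000, 0.333333, 5.000000); divide by 5.000000 → v2 = (0.600000, 0.066667, 1.000000)
Requested entry of v2: 1/15 = 0.06667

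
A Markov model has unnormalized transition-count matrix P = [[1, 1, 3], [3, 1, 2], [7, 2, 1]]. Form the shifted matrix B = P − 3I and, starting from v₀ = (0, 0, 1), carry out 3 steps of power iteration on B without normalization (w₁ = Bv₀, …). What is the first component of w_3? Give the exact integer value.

108

B = P − 3I has rows (-2, 1, 3); (3, -2, 2); (7, 2, -2)
w1 = Bv₀ = ((-2)·0 + 1·0 + 3·1; 3·0 + (-2)·0 + 2·1; 7·0 + 2·0 + (-2)·1) = (3, 2, -2)
w2 = Bw1 = ((-2)·3 + 1·2 + 3·(-2); 3·3 + (-2)·2 + 2·(-2); 7·3 + 2·2 + (-2)·(-2)) = (-10, 1, 29)
w3 = Bw2 = (108, 26, -126)
Requested component of w3: 108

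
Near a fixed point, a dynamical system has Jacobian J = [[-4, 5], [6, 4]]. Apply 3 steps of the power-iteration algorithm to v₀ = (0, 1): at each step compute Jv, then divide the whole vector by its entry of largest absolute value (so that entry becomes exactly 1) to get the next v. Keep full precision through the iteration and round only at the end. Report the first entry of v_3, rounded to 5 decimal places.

1.00000

Jv0 = (5.000000, 4.000000); divide by 5.000000 → v1 = (1.000000, 0.800000)
Jv1 = (0.000000, 9.200000); divide by 9.200000 → v2 = (0.000000, 1.000000)
Jv2 = (5.000000, 4.000000); divide by 5.000000 → v3 = (1.000000, 0.800000)
Requested entry of v3: 230/230 = 1.00000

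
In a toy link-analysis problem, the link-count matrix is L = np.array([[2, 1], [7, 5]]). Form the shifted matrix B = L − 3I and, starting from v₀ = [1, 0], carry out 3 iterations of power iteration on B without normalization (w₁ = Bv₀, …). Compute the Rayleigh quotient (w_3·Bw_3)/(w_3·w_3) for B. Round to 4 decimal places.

B = L − 3I has rows (-1, 1); (7, 2)
w1 = Bv₀ = ((-1)·1 + 1·0; 7·1 + 2·0) = (-1, 7)
w2 = Bw1 = ((-1)·(-1) + 1·7; 7·(-1) + 2·7) = (8, 7)
w3 = Bw2 = (-1, 70)
Bw3 = (71, 133)
w3·Bw3 = 9239; w3·w3 = 4901; μ ≈ 9239/4901 = 1.8851

1.8851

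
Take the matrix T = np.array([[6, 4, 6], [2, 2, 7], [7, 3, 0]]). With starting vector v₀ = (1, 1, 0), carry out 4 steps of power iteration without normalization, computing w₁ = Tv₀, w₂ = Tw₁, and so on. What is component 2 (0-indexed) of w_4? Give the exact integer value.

w1 = Tv₀ = (6·1 + 4·1 + 6·0; 2·1 + 2·1 + 7·0; 7·1 + 3·1 + 0·0) = (10, 4, 10)
w2 = Tw1 = (6·10 + 4·4 + 6·10; 2·10 + 2·4 + 7·10; 7·10 + 3·4 + 0·10) = (136, 98, 82)
w3 = Tw2 = (1700, 1042, 1246)
w4 = Tw3 = (21844, 14206, 15026)
The requested component of w4 is 15026.

15026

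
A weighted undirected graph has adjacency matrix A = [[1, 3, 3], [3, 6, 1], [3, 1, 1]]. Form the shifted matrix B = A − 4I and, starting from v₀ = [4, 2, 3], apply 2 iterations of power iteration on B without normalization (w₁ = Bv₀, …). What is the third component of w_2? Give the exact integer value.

B = A − 4I has rows (-3, 3, 3); (3, 2, 1); (3, 1, -3)
w1 = Bv₀ = (3, 19, 5)
w2 = Bw1 = (63, 52, 13)
Requested component of w2: 13

13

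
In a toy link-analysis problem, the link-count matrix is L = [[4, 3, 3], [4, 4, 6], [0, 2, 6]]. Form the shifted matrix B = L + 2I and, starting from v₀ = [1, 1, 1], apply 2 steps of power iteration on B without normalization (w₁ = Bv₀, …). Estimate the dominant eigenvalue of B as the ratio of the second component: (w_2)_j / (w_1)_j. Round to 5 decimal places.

B = L + 2I has rows (6, 3, 3); (4, 6, 6); (0, 2, 8)
w1 = Bv₀ = (6·1 + 3·1 + 3·1; 4·1 + 6·1 + 6·1; 0·1 + 2·1 + 8·1) = (12, 16, 10)
w2 = Bw1 = (6·12 + 3·16 + 3·10; 4·12 + 6·16 + 6·10; 0·12 + 2·16 + 8·10) = (150, 204, 112)
Ratio: 204/16 = 12.75000

μ ≈ 12.75000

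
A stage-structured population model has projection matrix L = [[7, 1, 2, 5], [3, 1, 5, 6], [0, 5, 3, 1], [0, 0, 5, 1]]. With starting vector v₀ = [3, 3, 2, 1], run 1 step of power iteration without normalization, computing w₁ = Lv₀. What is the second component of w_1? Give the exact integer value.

w1 = Lv₀ = (33, 28, 22, 11)
The requested component of w1 is 28.

28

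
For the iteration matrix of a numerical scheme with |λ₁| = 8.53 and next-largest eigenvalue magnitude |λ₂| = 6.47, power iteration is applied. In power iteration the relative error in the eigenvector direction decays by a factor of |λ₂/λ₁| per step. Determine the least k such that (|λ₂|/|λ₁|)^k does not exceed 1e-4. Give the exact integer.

34

|λ₂/λ₁| = 6.47/8.53 = 0.75850
Need k ≥ ln(1e-4) / ln(0.75850) = -9.2103 / -0.2764 ≈ 33.321
Smallest integer k satisfying the bound: 34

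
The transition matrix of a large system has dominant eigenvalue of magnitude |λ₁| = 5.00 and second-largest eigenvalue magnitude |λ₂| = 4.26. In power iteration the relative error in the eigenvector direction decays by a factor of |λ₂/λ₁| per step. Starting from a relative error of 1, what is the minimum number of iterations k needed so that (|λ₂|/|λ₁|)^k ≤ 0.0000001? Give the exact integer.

|λ₂/λ₁| = 4.26/5.00 = 0.85200
Need k ≥ ln(0.0000001) / ln(0.85200) = -16.1181 / -0.1602 ≈ 100.632
Smallest integer k satisfying the bound: 101

101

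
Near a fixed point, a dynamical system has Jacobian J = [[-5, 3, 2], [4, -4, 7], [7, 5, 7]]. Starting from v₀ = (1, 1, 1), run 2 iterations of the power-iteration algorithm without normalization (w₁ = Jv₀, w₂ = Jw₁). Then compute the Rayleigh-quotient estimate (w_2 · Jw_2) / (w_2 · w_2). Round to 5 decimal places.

w1 = Jv₀ = ((-5)·1 + 3·1 + 2·1; 4·1 + (-4)·1 + 7·1; 7·1 + 5·1 + 7·1) = (0, 7, 19)
w2 = Jw1 = ((-5)·0 + 3·7 + 2·19; 4·0 + (-4)·7 + 7·19; 7·0 + 5·7 + 7·19) = (59, 105, 168)
Jw2 = (356, 992, 2114)
w2·Jw2 = 59·356 + 105·992 + 168·2114 = 480316; w2·w2 = 59·59 + 105·105 + 168·168 = 42730
λ ≈ 480316/42730 = 11.24072

11.24072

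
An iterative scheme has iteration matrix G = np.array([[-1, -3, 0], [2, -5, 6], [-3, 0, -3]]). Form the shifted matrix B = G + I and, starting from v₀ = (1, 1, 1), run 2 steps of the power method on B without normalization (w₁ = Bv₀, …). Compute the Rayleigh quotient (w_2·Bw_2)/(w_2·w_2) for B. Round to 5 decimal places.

μ ≈ -5.42412

B = G + I has rows (0, -3, 0); (2, -4, 6); (-3, 0, -2)
w1 = Bv₀ = (-3, 4, -5)
w2 = Bw1 = (-12, -52, 19)
Bw2 = (156, 298, -2)
w2·Bw2 = -17406; w2·w2 = 3209; μ ≈ -17406/3209 = -5.42412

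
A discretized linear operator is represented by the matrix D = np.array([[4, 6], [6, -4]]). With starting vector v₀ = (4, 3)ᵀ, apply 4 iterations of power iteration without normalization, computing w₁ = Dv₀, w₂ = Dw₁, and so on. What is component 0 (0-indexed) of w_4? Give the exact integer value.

w1 = Dv₀ = (34, 12)
w2 = Dw1 = (208, 156)
w3 = Dw2 = (1768, 624)
w4 = Dw3 = (10816, 8112)
The requested component of w4 is 10816.

10816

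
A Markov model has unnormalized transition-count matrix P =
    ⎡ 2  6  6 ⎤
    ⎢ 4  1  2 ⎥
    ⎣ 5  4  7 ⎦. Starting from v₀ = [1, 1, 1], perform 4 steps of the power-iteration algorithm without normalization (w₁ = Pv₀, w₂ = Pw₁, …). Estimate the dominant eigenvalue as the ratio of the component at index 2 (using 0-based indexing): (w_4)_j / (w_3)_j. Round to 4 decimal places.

12.7933

w1 = Pv₀ = (2·1 + 6·1 + 6·1; 4·1 + 1·1 + 2·1; 5·1 + 4·1 + 7·1) = (14, 7, 16)
w2 = Pw1 = (2·14 + 6·7 + 6·16; 4·14 + 1·7 + 2·16; 5·14 + 4·7 + 7·16) = (166, 95, 210)
w3 = Pw2 = (2162, 1179, 2680)
w4 = Pw3 = (27478, 15187, 34286)
Ratio at component: 34286 / 2680 = 12.7933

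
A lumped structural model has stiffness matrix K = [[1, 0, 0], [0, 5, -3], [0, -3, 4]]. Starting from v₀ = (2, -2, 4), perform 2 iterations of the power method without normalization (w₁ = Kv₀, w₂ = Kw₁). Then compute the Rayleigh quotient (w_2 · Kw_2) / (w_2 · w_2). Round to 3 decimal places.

λ ≈ 7.539

w1 = Kv₀ = (2, -22, 22)
w2 = Kw1 = (2, -176, 154)
Kw2 = (2, -1342, 1144)
w2·Kw2 = 2·2 + (-176)·(-1342) + 154·1144 = 412372; w2·w2 = 2·2 + (-176)·(-176) + 154·154 = 54696
λ ≈ 412372/54696 = 7.539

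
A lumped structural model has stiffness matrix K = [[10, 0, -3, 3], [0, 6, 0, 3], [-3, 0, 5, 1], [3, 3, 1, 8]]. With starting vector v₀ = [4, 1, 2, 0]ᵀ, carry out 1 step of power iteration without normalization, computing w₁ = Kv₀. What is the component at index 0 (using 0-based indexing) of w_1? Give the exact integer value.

w1 = Kv₀ = (10·4 + 0·1 + (-3)·2 + 3·0; 0·4 + 6·1 + 0·2 + 3·0; (-3)·4 + 0·1 + 5·2 + 1·0; 3·4 + 3·1 + 1·2 + 8·0) = (34, 6, -2, 17)
The requested component of w1 is 34.

34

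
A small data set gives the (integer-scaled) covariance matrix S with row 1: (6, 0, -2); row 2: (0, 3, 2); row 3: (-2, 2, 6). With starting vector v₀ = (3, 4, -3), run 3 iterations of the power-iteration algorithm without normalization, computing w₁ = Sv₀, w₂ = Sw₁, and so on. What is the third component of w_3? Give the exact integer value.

-1172

w1 = Sv₀ = (24, 6, -16)
w2 = Sw1 = (176, -14, -132)
w3 = Sw2 = (1320, -306, -1172)
The requested component of w3 is -1172.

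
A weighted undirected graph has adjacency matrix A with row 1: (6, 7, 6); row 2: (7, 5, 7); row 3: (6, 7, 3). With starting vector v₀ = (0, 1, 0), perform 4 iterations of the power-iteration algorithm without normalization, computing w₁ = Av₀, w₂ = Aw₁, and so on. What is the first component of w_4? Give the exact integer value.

w1 = Av₀ = (6·0 + 7·1 + 6·0; 7·0 + 5·1 + 7·0; 6·0 + 7·1 + 3·0) = (7, 5, 7)
w2 = Aw1 = (6·7 + 7·5 + 6·7; 7·7 + 5·5 + 7·7; 6·7 + 7·5 + 3·7) = (119, 123, 98)
w3 = Aw2 = (2163, 2134, 1869)
w4 = Aw3 = (39130, 38894, 33523)
The requested component of w4 is 39130.

39130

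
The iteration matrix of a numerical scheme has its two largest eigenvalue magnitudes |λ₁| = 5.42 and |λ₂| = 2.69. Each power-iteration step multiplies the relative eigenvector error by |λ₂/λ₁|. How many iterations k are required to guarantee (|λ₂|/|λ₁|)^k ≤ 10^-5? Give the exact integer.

|λ₂/λ₁| = 2.69/5.42 = 0.49631
Need k ≥ ln(10^-5) / ln(0.49631) = -11.5129 / -0.7006 ≈ 16.434
Smallest integer k satisfying the bound: 17

17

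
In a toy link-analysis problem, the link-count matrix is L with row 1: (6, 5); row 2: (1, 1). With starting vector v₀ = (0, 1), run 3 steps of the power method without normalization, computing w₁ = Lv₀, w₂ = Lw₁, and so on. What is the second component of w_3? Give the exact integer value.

41

w1 = Lv₀ = (6·0 + 5·1; 1·0 + 1·1) = (5, 1)
w2 = Lw1 = (6·5 + 5·1; 1·5 + 1·1) = (35, 6)
w3 = Lw2 = (240, 41)
The requested component of w3 is 41.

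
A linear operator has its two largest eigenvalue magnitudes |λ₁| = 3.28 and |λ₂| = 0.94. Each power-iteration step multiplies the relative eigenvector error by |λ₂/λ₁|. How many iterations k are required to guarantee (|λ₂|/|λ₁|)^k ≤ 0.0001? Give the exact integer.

|λ₂/λ₁| = 0.94/3.28 = 0.28659
Need k ≥ ln(0.0001) / ln(0.28659) = -9.2103 / -1.2497 ≈ 7.370
Smallest integer k satisfying the bound: 8

8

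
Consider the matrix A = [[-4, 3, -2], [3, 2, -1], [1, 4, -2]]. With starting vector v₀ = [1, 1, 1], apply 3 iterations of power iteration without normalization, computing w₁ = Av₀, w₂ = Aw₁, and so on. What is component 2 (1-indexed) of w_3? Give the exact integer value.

39

w1 = Av₀ = ((-4)·1 + 3·1 + (-2)·1; 3·1 + 2·1 + (-1)·1; 1·1 + 4·1 + (-2)·1) = (-3, 4, 3)
w2 = Aw1 = ((-4)·(-3) + 3·4 + (-2)·3; 3·(-3) + 2·4 + (-1)·3; 1·(-3) + 4·4 + (-2)·3) = (18, -4, 7)
w3 = Aw2 = (-98, 39, -12)
The requested component of w3 is 39.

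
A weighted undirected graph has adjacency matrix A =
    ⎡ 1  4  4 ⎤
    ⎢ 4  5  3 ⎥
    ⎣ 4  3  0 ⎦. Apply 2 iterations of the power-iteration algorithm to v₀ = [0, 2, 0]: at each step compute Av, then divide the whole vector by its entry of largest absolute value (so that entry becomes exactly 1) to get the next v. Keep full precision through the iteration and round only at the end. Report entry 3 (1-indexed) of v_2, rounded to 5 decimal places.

0.62000

Av0 = (8.000000, 10.000000, 6.000000); divide by 10.000000 → v1 = (0.800000, 1.000000, 0.600000)
Av1 = (7.200000, 10.000000, 6.200000); divide by 10.000000 → v2 = (0.720000, 1.000000, 0.620000)
Requested entry of v2: 62/100 = 0.62000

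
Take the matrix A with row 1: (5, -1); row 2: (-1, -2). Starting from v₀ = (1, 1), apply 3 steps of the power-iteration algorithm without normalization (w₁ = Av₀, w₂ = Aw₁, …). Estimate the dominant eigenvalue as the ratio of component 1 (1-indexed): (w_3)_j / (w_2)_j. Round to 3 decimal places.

w1 = Av₀ = (5·1 + (-1)·1; (-1)·1 + (-2)·1) = (4, -3)
w2 = Aw1 = (5·4 + (-1)·(-3); (-1)·4 + (-2)·(-3)) = (23, 2)
w3 = Aw2 = (113, -27)
Ratio at component: 113 / 23 = 4.913

4.913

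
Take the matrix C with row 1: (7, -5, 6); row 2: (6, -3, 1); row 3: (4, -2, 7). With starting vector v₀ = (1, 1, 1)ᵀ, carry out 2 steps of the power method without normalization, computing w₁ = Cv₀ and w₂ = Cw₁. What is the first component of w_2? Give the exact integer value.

w1 = Cv₀ = (8, 4, 9)
w2 = Cw1 = (90, 45, 87)
The requested component of w2 is 90.

90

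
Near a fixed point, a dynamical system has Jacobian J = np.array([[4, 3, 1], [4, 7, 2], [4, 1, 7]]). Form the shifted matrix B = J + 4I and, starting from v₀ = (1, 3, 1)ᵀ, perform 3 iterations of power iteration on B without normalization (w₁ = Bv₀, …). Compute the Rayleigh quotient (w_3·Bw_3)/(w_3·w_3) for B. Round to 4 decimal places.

B = J + 4I has rows (8, 3, 1); (4, 11, 2); (4, 1, 11)
w1 = Bv₀ = (8·1 + 3·3 + 1·1; 4·1 + 11·3 + 2·1; 4·1 + 1·3 + 11·1) = (18, 39, 18)
w2 = Bw1 = (8·18 + 3·39 + 1·18; 4·18 + 11·39 + 2·18; 4·18 + 1·39 + 11·18) = (279, 537, 309)
w3 = Bw2 = (4152, 7641, 5052)
Bw3 = (61191, 110763, 79821)
w3·Bw3 = 1503660807; w3·w3 = 101146689; μ ≈ 1503660807/101146689 = 14.8661

14.8661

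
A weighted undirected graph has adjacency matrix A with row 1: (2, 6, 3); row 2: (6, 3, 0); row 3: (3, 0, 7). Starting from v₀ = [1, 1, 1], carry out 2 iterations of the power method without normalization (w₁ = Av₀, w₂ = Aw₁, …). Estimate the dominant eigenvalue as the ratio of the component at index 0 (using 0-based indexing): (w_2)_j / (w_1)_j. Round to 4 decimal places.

w1 = Av₀ = (2·1 + 6·1 + 3·1; 6·1 + 3·1 + 0·1; 3·1 + 0·1 + 7·1) = (11, 9, 10)
w2 = Aw1 = (2·11 + 6·9 + 3·10; 6·11 + 3·9 + 0·10; 3·11 + 0·9 + 7·10) = (106, 93, 103)
Ratio at component: 106 / 11 = 9.6364

9.6364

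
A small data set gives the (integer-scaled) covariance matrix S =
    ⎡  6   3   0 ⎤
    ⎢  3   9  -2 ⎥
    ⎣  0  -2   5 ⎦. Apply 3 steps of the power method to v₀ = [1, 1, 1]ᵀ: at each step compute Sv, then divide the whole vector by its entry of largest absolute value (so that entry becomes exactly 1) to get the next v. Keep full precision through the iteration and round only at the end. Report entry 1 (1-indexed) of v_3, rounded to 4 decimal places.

0.6638

Sv0 = (9.00000, 10.00000, 3.00000); divide by 10.00000 → v1 = (0.90000, 1.00000, 0.30000)
Sv1 = (8.40000, 11.10000, -0.50000); divide by 11.10000 → v2 = (0.75676, 1.00000, -0.04505)
Sv2 = (7.54054, 11.36036, -2.22523); divide by 11.36036 → v3 = (0.66376, 1.00000, -0.19588)
Requested entry of v3: 837/1261 = 0.6638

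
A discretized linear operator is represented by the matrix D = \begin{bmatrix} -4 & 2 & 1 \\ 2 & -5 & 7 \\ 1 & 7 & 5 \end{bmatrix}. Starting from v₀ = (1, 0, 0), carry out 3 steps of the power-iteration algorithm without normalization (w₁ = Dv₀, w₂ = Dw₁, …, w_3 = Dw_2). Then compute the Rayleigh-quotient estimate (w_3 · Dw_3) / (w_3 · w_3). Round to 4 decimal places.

λ ≈ -5.2298

w1 = Dv₀ = (-4, 2, 1)
w2 = Dw1 = (21, -11, 15)
w3 = Dw2 = (-91, 202, 19)
Dw3 = (787, -1059, 1418)
w3·Dw3 = (-91)·787 + 202·(-1059) + 19·1418 = -258593; w3·w3 = (-91)·(-91) + 202·202 + 19·19 = 49446
λ ≈ -258593/49446 = -5.2298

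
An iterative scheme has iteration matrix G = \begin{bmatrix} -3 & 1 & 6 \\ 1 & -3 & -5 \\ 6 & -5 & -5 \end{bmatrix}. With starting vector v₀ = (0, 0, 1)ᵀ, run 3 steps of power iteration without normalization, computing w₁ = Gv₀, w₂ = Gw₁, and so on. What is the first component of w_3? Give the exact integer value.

w1 = Gv₀ = ((-3)·0 + 1·0 + 6·1; 1·0 + (-3)·0 + (-5)·1; 6·0 + (-5)·0 + (-5)·1) = (6, -5, -5)
w2 = Gw1 = ((-3)·6 + 1·(-5) + 6·(-5); 1·6 + (-3)·(-5) + (-5)·(-5); 6·6 + (-5)·(-5) + (-5)·(-5)) = (-53, 46, 86)
w3 = Gw2 = (721, -621, -978)
The requested component of w3 is 721.

721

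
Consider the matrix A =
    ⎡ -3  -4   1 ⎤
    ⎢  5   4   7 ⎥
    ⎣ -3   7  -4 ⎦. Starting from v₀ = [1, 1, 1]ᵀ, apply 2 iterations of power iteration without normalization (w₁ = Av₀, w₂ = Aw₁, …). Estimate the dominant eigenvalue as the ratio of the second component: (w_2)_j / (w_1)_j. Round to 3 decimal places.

λ ≈ 2.125

w1 = Av₀ = ((-3)·1 + (-4)·1 + 1·1; 5·1 + 4·1 + 7·1; (-3)·1 + 7·1 + (-4)·1) = (-6, 16, 0)
w2 = Aw1 = ((-3)·(-6) + (-4)·16 + 1·0; 5·(-6) + 4·16 + 7·0; (-3)·(-6) + 7·16 + (-4)·0) = (-46, 34, 130)
Ratio at component: 34 / 16 = 2.125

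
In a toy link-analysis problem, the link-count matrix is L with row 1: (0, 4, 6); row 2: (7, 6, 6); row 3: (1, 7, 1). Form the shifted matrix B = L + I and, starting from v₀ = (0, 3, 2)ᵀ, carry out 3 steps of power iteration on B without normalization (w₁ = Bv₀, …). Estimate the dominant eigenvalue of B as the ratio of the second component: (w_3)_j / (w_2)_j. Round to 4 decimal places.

μ ≈ 14.2350

B = L + I has rows (1, 4, 6); (7, 7, 6); (1, 7, 2)
w1 = Bv₀ = (1·0 + 4·3 + 6·2; 7·0 + 7·3 + 6·2; 1·0 + 7·3 + 2·2) = (24, 33, 25)
w2 = Bw1 = (1·24 + 4·33 + 6·25; 7·24 + 7·33 + 6·25; 1·24 + 7·33 + 2·25) = (306, 549, 305)
w3 = Bw2 = (4332, 7815, 4759)
Ratio: 7815/549 = 14.2350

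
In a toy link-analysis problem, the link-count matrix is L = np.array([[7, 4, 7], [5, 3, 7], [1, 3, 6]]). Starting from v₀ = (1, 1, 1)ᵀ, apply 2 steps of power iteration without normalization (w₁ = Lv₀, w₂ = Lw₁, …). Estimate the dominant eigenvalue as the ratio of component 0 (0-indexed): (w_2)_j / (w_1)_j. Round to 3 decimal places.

14.222

w1 = Lv₀ = (7·1 + 4·1 + 7·1; 5·1 + 3·1 + 7·1; 1·1 + 3·1 + 6·1) = (18, 15, 10)
w2 = Lw1 = (7·18 + 4·15 + 7·10; 5·18 + 3·15 + 7·10; 1·18 + 3·15 + 6·10) = (256, 205, 123)
Ratio at component: 256 / 18 = 14.222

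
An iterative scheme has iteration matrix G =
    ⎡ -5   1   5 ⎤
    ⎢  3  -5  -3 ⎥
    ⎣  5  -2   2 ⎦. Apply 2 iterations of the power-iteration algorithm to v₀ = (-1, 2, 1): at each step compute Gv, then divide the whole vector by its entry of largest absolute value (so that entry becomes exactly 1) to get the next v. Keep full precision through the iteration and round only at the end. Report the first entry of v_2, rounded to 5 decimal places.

-0.81022

Gv0 = (12.000000, -16.000000, -7.000000); divide by -16.000000 → v1 = (-0.750000, 1.000000, 0.437500)
Gv1 = (6.937500, -8.562500, -4.875000); divide by -8.562500 → v2 = (-0.810219, 1.000000, 0.569343)
Requested entry of v2: -111/137 = -0.81022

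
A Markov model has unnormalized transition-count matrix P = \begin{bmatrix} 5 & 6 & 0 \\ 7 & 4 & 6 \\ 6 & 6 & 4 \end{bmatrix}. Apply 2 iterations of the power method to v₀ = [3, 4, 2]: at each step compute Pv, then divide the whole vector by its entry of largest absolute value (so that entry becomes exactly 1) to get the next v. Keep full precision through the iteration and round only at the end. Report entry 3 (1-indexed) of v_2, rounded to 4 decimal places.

Pv0 = (39.00000, 49.00000, 50.00000); divide by 50.00000 → v1 = (0.78000, 0.98000, 1.00000)
Pv1 = (9.78000, 15.38000, 14.56000); divide by 15.38000 → v2 = (0.63589, 1.00000, 0.94668)
Requested entry of v2: 728/769 = 0.9467

0.9467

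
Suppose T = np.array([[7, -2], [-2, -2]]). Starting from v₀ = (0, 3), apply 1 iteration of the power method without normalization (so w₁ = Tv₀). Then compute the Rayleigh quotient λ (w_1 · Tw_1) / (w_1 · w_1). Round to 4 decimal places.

w1 = Tv₀ = (-6, -6)
Tw1 = (-30, 24)
w1·Tw1 = (-6)·(-30) + (-6)·24 = 36; w1·w1 = (-6)·(-6) + (-6)·(-6) = 72
λ ≈ 36/72 = 0.5000

0.5000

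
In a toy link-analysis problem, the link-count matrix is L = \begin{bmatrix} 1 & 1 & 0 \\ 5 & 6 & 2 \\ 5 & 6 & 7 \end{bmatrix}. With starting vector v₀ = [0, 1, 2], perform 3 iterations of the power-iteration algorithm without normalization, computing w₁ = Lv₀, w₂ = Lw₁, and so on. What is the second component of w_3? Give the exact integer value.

1095

w1 = Lv₀ = (1·0 + 1·1 + 0·2; 5·0 + 6·1 + 2·2; 5·0 + 6·1 + 7·2) = (1, 10, 20)
w2 = Lw1 = (1·1 + 1·10 + 0·20; 5·1 + 6·10 + 2·20; 5·1 + 6·10 + 7·20) = (11, 105, 205)
w3 = Lw2 = (116, 1095, 2120)
The requested component of w3 is 1095.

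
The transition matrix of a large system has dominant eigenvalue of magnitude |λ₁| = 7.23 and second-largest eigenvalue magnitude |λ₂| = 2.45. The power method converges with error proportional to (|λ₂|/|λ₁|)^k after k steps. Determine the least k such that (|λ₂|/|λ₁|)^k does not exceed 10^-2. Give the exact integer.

5

|λ₂/λ₁| = 2.45/7.23 = 0.33887
Need k ≥ ln(10^-2) / ln(0.33887) = -4.6052 / -1.0822 ≈ 4.256
Smallest integer k satisfying the bound: 5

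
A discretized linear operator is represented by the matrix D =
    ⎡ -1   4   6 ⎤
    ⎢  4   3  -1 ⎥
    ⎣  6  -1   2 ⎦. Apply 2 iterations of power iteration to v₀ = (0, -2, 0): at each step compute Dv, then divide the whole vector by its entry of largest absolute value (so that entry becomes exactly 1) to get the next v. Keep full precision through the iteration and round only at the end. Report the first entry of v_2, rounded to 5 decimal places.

0.07692

Dv0 = (-8.000000, -6.000000, 2.000000); divide by -8.000000 → v1 = (1.000000, 0.750000, -0.250000)
Dv1 = (0.500000, 6.500000, 4.750000); divide by 6.500000 → v2 = (0.076923, 1.000000, 0.730769)
Requested entry of v2: -4/-52 = 0.07692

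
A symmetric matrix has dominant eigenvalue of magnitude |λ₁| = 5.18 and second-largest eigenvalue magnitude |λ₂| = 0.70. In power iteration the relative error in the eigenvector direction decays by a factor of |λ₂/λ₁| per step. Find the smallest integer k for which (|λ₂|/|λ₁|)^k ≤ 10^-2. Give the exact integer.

|λ₂/λ₁| = 0.70/5.18 = 0.13514
Need k ≥ ln(10^-2) / ln(0.13514) = -4.6052 / -2.0015 ≈ 2.301
Smallest integer k satisfying the bound: 3

3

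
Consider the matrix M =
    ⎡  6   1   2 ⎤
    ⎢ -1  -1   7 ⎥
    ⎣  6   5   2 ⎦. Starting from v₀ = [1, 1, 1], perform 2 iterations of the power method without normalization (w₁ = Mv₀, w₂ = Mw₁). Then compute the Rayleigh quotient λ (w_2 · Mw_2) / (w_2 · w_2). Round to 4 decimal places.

w1 = Mv₀ = (6·1 + 1·1 + 2·1; (-1)·1 + (-1)·1 + 7·1; 6·1 + 5·1 + 2·1) = (9, 5, 13)
w2 = Mw1 = (6·9 + 1·5 + 2·13; (-1)·9 + (-1)·5 + 7·13; 6·9 + 5·5 + 2·13) = (85, 77, 105)
Mw2 = (797, 573, 1105)
w2·Mw2 = 85·797 + 77·573 + 105·1105 = 227891; w2·w2 = 85·85 + 77·77 + 105·105 = 24179
λ ≈ 227891/24179 = 9.4252

λ ≈ 9.4252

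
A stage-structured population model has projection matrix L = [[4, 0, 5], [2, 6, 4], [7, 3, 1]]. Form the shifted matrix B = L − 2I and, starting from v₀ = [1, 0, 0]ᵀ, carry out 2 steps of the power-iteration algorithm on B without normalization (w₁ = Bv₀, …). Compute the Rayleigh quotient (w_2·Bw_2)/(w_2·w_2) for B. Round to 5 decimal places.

μ ≈ 6.72249

B = L − 2I has rows (2, 0, 5); (2, 4, 4); (7, 3, -1)
w1 = Bv₀ = (2·1 + 0·0 + 5·0; 2·1 + 4·0 + 4·0; 7·1 + 3·0 + (-1)·0) = (2, 2, 7)
w2 = Bw1 = (2·2 + 0·2 + 5·7; 2·2 + 4·2 + 4·7; 7·2 + 3·2 + (-1)·7) = (39, 40, 13)
Bw2 = (143, 290, 380)
w2·Bw2 = 22117; w2·w2 = 3290; μ ≈ 22117/3290 = 6.72249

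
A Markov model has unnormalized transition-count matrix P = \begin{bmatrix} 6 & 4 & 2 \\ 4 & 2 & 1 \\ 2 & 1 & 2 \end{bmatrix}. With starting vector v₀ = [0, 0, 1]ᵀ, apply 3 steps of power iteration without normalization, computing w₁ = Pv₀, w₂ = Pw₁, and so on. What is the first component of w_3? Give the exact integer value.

w1 = Pv₀ = (2, 1, 2)
w2 = Pw1 = (20, 12, 9)
w3 = Pw2 = (186, 113, 70)
The requested component of w3 is 186.

186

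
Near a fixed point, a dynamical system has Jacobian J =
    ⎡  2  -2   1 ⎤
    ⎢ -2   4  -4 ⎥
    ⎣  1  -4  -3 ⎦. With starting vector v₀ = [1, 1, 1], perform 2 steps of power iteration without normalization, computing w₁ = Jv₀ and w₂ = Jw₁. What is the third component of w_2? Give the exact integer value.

27

w1 = Jv₀ = (2·1 + (-2)·1 + 1·1; (-2)·1 + 4·1 + (-4)·1; 1·1 + (-4)·1 + (-3)·1) = (1, -2, -6)
w2 = Jw1 = (2·1 + (-2)·(-2) + 1·(-6); (-2)·1 + 4·(-2) + (-4)·(-6); 1·1 + (-4)·(-2) + (-3)·(-6)) = (0, 14, 27)
The requested component of w2 is 27.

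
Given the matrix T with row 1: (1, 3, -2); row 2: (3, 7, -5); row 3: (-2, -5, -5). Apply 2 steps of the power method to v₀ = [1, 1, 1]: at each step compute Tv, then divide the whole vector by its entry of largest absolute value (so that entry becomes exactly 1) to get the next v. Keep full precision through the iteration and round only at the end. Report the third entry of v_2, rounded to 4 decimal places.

Tv0 = (2.00000, 5.00000, -12.00000); divide by -12.00000 → v1 = (-0.16667, -0.41667, 1.00000)
Tv1 = (-3.41667, -8.41667, -2.58333); divide by -8.41667 → v2 = (0.40594, 1.00000, 0.30693)
Requested entry of v2: 31/101 = 0.3069

0.3069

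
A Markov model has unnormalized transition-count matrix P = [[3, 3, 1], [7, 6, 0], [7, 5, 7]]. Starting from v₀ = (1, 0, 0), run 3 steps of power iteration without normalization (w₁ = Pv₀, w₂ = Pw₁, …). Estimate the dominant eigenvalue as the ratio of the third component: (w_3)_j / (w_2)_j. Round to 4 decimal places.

w1 = Pv₀ = (3·1 + 3·0 + 1·0; 7·1 + 6·0 + 0·0; 7·1 + 5·0 + 7·0) = (3, 7, 7)
w2 = Pw1 = (3·3 + 3·7 + 1·7; 7·3 + 6·7 + 0·7; 7·3 + 5·7 + 7·7) = (37, 63, 105)
w3 = Pw2 = (405, 637, 1309)
Ratio at component: 1309 / 105 = 12.4667

12.4667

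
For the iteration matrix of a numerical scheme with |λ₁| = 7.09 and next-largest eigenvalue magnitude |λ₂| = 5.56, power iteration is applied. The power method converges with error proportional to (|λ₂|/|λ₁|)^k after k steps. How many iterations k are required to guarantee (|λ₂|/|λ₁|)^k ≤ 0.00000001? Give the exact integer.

|λ₂/λ₁| = 5.56/7.09 = 0.78420
Need k ≥ ln(0.00000001) / ln(0.78420) = -18.4207 / -0.2431 ≈ 75.778
Smallest integer k satisfying the bound: 76

76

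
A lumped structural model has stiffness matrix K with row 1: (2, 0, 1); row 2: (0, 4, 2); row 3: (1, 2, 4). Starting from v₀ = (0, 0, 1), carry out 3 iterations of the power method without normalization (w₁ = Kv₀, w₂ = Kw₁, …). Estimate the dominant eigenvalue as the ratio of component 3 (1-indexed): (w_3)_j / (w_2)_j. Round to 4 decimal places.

λ ≈ 5.8095

w1 = Kv₀ = (2·0 + 0·0 + 1·1; 0·0 + 4·0 + 2·1; 1·0 + 2·0 + 4·1) = (1, 2, 4)
w2 = Kw1 = (2·1 + 0·2 + 1·4; 0·1 + 4·2 + 2·4; 1·1 + 2·2 + 4·4) = (6, 16, 21)
w3 = Kw2 = (33, 106, 122)
Ratio at component: 122 / 21 = 5.8095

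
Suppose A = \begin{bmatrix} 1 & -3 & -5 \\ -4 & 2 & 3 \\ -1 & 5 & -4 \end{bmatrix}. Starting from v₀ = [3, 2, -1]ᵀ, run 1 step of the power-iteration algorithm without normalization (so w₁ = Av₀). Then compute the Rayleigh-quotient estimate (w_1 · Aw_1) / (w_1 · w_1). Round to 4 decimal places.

w1 = Av₀ = (1·3 + (-3)·2 + (-5)·(-1); (-4)·3 + 2·2 + 3·(-1); (-1)·3 + 5·2 + (-4)·(-1)) = (2, -11, 11)
Aw1 = (-20, 3, -101)
w1·Aw1 = 2·(-20) + (-11)·3 + 11·(-101) = -1184; w1·w1 = 2·2 + (-11)·(-11) + 11·11 = 246
λ ≈ -1184/246 = -4.8130

-4.8130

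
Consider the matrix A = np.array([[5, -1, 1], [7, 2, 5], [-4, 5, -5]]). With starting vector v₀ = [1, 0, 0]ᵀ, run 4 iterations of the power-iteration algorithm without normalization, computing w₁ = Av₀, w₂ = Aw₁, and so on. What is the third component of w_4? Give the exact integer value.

w1 = Av₀ = (5·1 + (-1)·0 + 1·0; 7·1 + 2·0 + 5·0; (-4)·1 + 5·0 + (-5)·0) = (5, 7, -4)
w2 = Aw1 = (5·5 + (-1)·7 + 1·(-4); 7·5 + 2·7 + 5·(-4); (-4)·5 + 5·7 + (-5)·(-4)) = (14, 29, 35)
w3 = Aw2 = (76, 331, -86)
w4 = Aw3 = (-37, 764, 1781)
The requested component of w4 is 1781.

1781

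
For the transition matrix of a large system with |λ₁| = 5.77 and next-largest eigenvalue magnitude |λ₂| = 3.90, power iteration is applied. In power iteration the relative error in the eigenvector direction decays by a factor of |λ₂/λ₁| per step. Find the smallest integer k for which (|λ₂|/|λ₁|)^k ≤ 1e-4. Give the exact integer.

|λ₂/λ₁| = 3.90/5.77 = 0.67591
Need k ≥ ln(1e-4) / ln(0.67591) = -9.2103 / -0.3917 ≈ 23.514
Smallest integer k satisfying the bound: 24

24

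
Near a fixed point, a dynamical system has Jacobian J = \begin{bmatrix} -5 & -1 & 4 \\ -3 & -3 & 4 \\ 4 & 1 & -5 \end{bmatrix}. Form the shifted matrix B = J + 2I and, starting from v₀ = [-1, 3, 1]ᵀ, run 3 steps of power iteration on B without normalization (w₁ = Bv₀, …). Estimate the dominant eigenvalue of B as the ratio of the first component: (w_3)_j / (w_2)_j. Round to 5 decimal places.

B = J + 2I has rows (-3, -1, 4); (-3, -1, 4); (4, 1, -3)
w1 = Bv₀ = (4, 4, -4)
w2 = Bw1 = (-32, -32, 32)
w3 = Bw2 = (256, 256, -256)
Ratio: 256/-32 = -8.00000

-8.00000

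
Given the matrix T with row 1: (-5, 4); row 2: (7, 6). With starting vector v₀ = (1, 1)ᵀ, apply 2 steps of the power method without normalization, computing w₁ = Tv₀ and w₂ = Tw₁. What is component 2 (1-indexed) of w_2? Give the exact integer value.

w1 = Tv₀ = (-1, 13)
w2 = Tw1 = (57, 71)
The requested component of w2 is 71.

71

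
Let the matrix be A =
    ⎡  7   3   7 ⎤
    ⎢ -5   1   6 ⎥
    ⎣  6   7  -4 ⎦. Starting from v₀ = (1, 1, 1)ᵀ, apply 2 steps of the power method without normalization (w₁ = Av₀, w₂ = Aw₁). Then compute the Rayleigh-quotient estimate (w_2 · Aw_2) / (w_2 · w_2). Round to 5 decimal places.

9.36745

w1 = Av₀ = (17, 2, 9)
w2 = Aw1 = (188, -29, 80)
Aw2 = (1789, -489, 605)
w2·Aw2 = 188·1789 + (-29)·(-489) + 80·605 = 398913; w2·w2 = 188·188 + (-29)·(-29) + 80·80 = 42585
λ ≈ 398913/42585 = 9.36745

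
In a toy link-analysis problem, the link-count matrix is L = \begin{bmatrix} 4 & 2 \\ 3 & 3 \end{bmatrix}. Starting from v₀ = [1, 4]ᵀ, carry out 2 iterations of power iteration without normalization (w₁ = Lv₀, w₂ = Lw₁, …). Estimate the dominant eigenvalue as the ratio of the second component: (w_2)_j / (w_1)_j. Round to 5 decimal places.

w1 = Lv₀ = (4·1 + 2·4; 3·1 + 3·4) = (12, 15)
w2 = Lw1 = (4·12 + 2·15; 3·12 + 3·15) = (78, 81)
Ratio at component: 81 / 15 = 5.40000

5.40000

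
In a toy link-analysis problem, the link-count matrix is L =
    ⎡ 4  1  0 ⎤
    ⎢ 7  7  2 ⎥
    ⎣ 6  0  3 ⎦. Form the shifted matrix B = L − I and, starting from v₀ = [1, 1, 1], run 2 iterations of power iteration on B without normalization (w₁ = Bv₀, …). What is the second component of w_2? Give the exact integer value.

B = L − I has rows (3, 1, 0); (7, 6, 2); (6, 0, 2)
w1 = Bv₀ = (3·1 + 1·1 + 0·1; 7·1 + 6·1 + 2·1; 6·1 + 0·1 + 2·1) = (4, 15, 8)
w2 = Bw1 = (3·4 + 1·15 + 0·8; 7·4 + 6·15 + 2·8; 6·4 + 0·15 + 2·8) = (27, 134, 40)
Requested component of w2: 134

134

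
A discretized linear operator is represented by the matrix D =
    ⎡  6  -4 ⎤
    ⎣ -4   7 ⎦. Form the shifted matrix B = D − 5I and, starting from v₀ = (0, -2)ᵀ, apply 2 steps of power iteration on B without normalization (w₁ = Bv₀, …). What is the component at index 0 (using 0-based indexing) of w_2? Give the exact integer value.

B = D − 5I has rows (1, -4); (-4, 2)
w1 = Bv₀ = (8, -4)
w2 = Bw1 = (24, -40)
Requested component of w2: 24

24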